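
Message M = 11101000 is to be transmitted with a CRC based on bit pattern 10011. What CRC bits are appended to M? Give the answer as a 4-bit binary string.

1000

Append 4 zeros: 111010000000. Divide by 10011 (XOR where the leading bit is 1):
  pos 0: 11101 XOR 10011 = 01110
  pos 1: 11100 XOR 10011 = 01111
  pos 2: 11110 XOR 10011 = 01101
  pos 3: 11010 XOR 10011 = 01001
  pos 4: 10010 XOR 10011 = 00001
Remainder (last 4 bits) = 1000. This is the CRC / FCS.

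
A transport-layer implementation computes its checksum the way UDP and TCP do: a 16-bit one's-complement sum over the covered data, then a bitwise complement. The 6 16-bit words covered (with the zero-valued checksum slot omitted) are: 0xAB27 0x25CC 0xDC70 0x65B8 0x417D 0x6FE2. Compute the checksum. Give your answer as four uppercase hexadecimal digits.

One's-complement addition (fold any carry out of bit 15 back into bit 0):
  0xAB27 + 0x25CC = 0x0D0F3
  0xD0F3 + 0xDC70 = 0x1AD63 → wrap carry → 0xAD64
  0xAD64 + 0x65B8 = 0x1131C → wrap carry → 0x131D
  0x131D + 0x417D = 0x0549A
  0x549A + 0x6FE2 = 0x0C47C
One's-complement sum = 0xC47C.
Checksum = ~0xC47C & 0xFFFF = 0x3B83.

3B83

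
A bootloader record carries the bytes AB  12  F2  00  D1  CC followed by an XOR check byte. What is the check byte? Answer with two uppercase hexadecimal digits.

56

XOR the bytes together:
  start with 0xAB
  0xAB ⊕ 0x12 = 0xB9
  0xB9 ⊕ 0xF2 = 0x4B
  0x4B ⊕ 0x00 = 0x4B
  0x4B ⊕ 0xD1 = 0x9A
  0x9A ⊕ 0xCC = 0x56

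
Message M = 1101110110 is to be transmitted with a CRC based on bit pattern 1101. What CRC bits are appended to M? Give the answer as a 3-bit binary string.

111

Append 3 zeros: 1101110110000. Divide by 1101 (XOR where the leading bit is 1):
  pos 0: 1101 XOR 1101 = 0000
  pos 4: 1101 XOR 1101 = 0000
  pos 8: 1000 XOR 1101 = 0101
  pos 9: 1010 XOR 1101 = 0111
Remainder (last 3 bits) = 111. This is the CRC / FCS.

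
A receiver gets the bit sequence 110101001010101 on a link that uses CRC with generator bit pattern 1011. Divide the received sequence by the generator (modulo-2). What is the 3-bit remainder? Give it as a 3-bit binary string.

Modulo-2 division of 110101001010101 by 1011:
  pos 0: 1101 XOR 1011 = 0110
  pos 1: 1100 XOR 1011 = 0111
  pos 2: 1111 XOR 1011 = 0100
  pos 3: 1000 XOR 1011 = 0011
  pos 5: 1101 XOR 1011 = 0110
  pos 6: 1100 XOR 1011 = 0111
  pos 7: 1111 XOR 1011 = 0100
  pos 8: 1000 XOR 1011 = 0011
  pos 10: 1110 XOR 1011 = 0101
  pos 11: 1011 XOR 1011 = 0000
Remainder = 000 (zero — the frame passes the CRC check).

000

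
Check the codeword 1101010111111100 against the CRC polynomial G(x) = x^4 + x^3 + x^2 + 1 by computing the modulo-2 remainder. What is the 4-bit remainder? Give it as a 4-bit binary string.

Modulo-2 division of 1101010111111100 by 11101:
  pos 0: 11010 XOR 11101 = 00111
  pos 2: 11110 XOR 11101 = 00011
  pos 5: 11111 XOR 11101 = 00010
  pos 8: 10111 XOR 11101 = 01010
  pos 9: 10101 XOR 11101 = 01000
  pos 10: 10000 XOR 11101 = 01101
  pos 11: 11010 XOR 11101 = 00111
Remainder = 0111 (nonzero — an error is detected).

0111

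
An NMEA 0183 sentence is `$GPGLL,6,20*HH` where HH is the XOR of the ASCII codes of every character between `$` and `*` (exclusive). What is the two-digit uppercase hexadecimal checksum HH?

XOR the ASCII codes of the payload characters:
  'G' = 0x47 → acc = 0x47
  'P' = 0x50 → acc = 0x17
  'G' = 0x47 → acc = 0x50
  'L' = 0x4C → acc = 0x1C
  'L' = 0x4C → acc = 0x50
  ',' = 0x2C → acc = 0x7C
  '6' = 0x36 → acc = 0x4A
  ',' = 0x2C → acc = 0x66
  '2' = 0x32 → acc = 0x54
  '0' = 0x30 → acc = 0x64
Checksum = 0x64.

64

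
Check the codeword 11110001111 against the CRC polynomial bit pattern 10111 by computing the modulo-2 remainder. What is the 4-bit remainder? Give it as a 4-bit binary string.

0000

Modulo-2 division of 11110001111 by 10111:
  pos 0: 11110 XOR 10111 = 01001
  pos 1: 10010 XOR 10111 = 00101
  pos 3: 10101 XOR 10111 = 00010
  pos 6: 10111 XOR 10111 = 00000
Remainder = 0000 (zero — the frame passes the CRC check).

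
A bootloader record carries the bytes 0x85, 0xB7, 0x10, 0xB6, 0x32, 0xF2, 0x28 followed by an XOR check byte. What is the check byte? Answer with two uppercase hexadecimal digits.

XOR the bytes together:
  start with 0x85
  0x85 ⊕ 0xB7 = 0x32
  0x32 ⊕ 0x10 = 0x22
  0x22 ⊕ 0xB6 = 0x94
  0x94 ⊕ 0x32 = 0xA6
  0xA6 ⊕ 0xF2 = 0x54
  0x54 ⊕ 0x28 = 0x7C

7C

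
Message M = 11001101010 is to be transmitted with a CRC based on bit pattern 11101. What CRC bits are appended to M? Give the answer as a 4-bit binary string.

0101

Append 4 zeros: 110011010100000. Divide by 11101 (XOR where the leading bit is 1):
  pos 0: 11001 XOR 11101 = 00100
  pos 2: 10010 XOR 11101 = 01111
  pos 3: 11111 XOR 11101 = 00010
  pos 6: 10010 XOR 11101 = 01111
  pos 7: 11110 XOR 11101 = 00011
  pos 10: 11000 XOR 11101 = 00101
Remainder (last 4 bits) = 0101. This is the CRC / FCS.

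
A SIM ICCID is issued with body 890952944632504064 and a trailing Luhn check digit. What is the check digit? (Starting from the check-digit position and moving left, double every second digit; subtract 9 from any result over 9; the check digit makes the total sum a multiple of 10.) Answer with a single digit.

Partial digits right→left: 4 6 0 4 0 5 2 3 6 4 4 9 2 5 9 0 9 8
Double every second digit counting from the check-digit position (so the 1st, 3rd, 5th, ... of the partial from the right).
  doubled (with −9 where >9): 8 0 0 4 3 8 4 9 9 → sum 45
  kept as-is: 6 4 5 3 4 9 5 0 8 → sum 44
Total = 45 + 44 = 89.
Check digit = (10 − (89 mod 10)) mod 10 = 1.

1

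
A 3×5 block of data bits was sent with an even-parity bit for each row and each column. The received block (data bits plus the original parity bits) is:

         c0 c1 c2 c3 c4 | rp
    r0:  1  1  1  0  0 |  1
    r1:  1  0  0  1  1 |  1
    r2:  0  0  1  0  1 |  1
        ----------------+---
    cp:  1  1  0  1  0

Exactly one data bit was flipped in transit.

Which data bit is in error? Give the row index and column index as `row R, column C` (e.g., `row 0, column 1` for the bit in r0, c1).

row 2, column 0

Recompute each row's even parity and compare to rp:
  r0: data parity 1, sent rp 1 → ok
  r1: data parity 1, sent rp 1 → ok
  r2: data parity 0, sent rp 1 → mismatch
Recompute each column's even parity and compare to cp:
  c0: data parity 0, sent cp 1 → mismatch
  c1: data parity 1, sent cp 1 → ok
  c2: data parity 0, sent cp 0 → ok
  c3: data parity 1, sent cp 1 → ok
  c4: data parity 0, sent cp 0 → ok
Exactly one row (r2) and one column (c0) fail → the flipped bit is at their intersection.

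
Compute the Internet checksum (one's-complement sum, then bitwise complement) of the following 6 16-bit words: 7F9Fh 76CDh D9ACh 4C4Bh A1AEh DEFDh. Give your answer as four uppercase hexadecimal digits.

62EE

One's-complement addition (fold any carry out of bit 15 back into bit 0):
  0x7F9F + 0x76CD = 0x0F66C
  0xF66C + 0xD9AC = 0x1D018 → wrap carry → 0xD019
  0xD019 + 0x4C4B = 0x11C64 → wrap carry → 0x1C65
  0x1C65 + 0xA1AE = 0x0BE13
  0xBE13 + 0xDEFD = 0x19D10 → wrap carry → 0x9D11
One's-complement sum = 0x9D11.
Checksum = ~0x9D11 & 0xFFFF = 0x62EE.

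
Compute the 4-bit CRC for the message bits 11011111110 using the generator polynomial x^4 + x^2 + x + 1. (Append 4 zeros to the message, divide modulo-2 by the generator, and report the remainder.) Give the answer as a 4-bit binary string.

Append 4 zeros: 110111111100000. Divide by 10111 (XOR where the leading bit is 1):
  pos 0: 11011 XOR 10111 = 01100
  pos 1: 11001 XOR 10111 = 01110
  pos 2: 11101 XOR 10111 = 01010
  pos 3: 10101 XOR 10111 = 00010
  pos 6: 10110 XOR 10111 = 00001
  pos 10: 10000 XOR 10111 = 00111
Remainder (last 4 bits) = 0111. This is the CRC / FCS.

0111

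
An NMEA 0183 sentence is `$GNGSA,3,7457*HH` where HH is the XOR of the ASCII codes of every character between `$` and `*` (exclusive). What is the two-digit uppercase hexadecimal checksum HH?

XOR the ASCII codes of the payload characters:
  'G' = 0x47 → acc = 0x47
  'N' = 0x4E → acc = 0x09
  'G' = 0x47 → acc = 0x4E
  'S' = 0x53 → acc = 0x1D
  'A' = 0x41 → acc = 0x5C
  ',' = 0x2C → acc = 0x70
  '3' = 0x33 → acc = 0x43
  ',' = 0x2C → acc = 0x6F
  '7' = 0x37 → acc = 0x58
  '4' = 0x34 → acc = 0x6C
  '5' = 0x35 → acc = 0x59
  '7' = 0x37 → acc = 0x6E
Checksum = 0x6E.

6E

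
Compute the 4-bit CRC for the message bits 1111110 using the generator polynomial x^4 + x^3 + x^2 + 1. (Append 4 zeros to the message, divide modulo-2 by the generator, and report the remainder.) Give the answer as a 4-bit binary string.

0110

Append 4 zeros: 11111100000. Divide by 11101 (XOR where the leading bit is 1):
  pos 0: 11111 XOR 11101 = 00010
  pos 3: 10100 XOR 11101 = 01001
  pos 4: 10010 XOR 11101 = 01111
  pos 5: 11110 XOR 11101 = 00011
Remainder (last 4 bits) = 0110. This is the CRC / FCS.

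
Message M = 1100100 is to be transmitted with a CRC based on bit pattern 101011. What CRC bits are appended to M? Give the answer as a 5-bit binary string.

11001

Append 5 zeros: 110010000000. Divide by 101011 (XOR where the leading bit is 1):
  pos 0: 110010 XOR 101011 = 011001
  pos 1: 110010 XOR 101011 = 011001
  pos 2: 110010 XOR 101011 = 011001
  pos 3: 110010 XOR 101011 = 011001
  pos 4: 110010 XOR 101011 = 011001
  pos 5: 110010 XOR 101011 = 011001
  pos 6: 110010 XOR 101011 = 011001
Remainder (last 5 bits) = 11001. This is the CRC / FCS.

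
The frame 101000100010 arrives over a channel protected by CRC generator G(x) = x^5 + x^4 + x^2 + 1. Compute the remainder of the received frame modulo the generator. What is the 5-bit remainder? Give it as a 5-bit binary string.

00000

Modulo-2 division of 101000100010 by 110101:
  pos 0: 101000 XOR 110101 = 011101
  pos 1: 111011 XOR 110101 = 001110
  pos 3: 111000 XOR 110101 = 001101
  pos 5: 110101 XOR 110101 = 000000
Remainder = 00000 (zero — the frame passes the CRC check).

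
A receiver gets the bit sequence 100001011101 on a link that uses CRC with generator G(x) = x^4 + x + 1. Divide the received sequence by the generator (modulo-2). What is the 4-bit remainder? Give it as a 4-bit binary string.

1100

Modulo-2 division of 100001011101 by 10011:
  pos 0: 10000 XOR 10011 = 00011
  pos 3: 11101 XOR 10011 = 01110
  pos 4: 11101 XOR 10011 = 01110
  pos 5: 11101 XOR 10011 = 01110
  pos 6: 11100 XOR 10011 = 01111
  pos 7: 11111 XOR 10011 = 01100
Remainder = 1100 (nonzero — an error is detected).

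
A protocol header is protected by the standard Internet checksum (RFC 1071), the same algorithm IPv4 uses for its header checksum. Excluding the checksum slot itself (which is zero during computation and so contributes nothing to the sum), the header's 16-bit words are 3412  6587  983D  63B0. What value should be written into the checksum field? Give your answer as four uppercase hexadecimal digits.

6A78

One's-complement addition (fold any carry out of bit 15 back into bit 0):
  0x3412 + 0x6587 = 0x09999
  0x9999 + 0x983D = 0x131D6 → wrap carry → 0x31D7
  0x31D7 + 0x63B0 = 0x09587
One's-complement sum = 0x9587.
Checksum = ~0x9587 & 0xFFFF = 0x6A78.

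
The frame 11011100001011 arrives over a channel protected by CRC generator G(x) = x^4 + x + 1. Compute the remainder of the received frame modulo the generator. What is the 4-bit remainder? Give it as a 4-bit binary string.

0001

Modulo-2 division of 11011100001011 by 10011:
  pos 0: 11011 XOR 10011 = 01000
  pos 1: 10001 XOR 10011 = 00010
  pos 4: 10000 XOR 10011 = 00011
  pos 7: 11010 XOR 10011 = 01001
  pos 8: 10011 XOR 10011 = 00000
Remainder = 0001 (nonzero — an error is detected).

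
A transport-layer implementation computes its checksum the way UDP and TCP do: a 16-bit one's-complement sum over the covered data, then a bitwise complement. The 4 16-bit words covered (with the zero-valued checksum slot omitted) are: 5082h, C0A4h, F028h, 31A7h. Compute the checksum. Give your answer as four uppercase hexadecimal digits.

CD08

One's-complement addition (fold any carry out of bit 15 back into bit 0):
  0x5082 + 0xC0A4 = 0x11126 → wrap carry → 0x1127
  0x1127 + 0xF028 = 0x1014F → wrap carry → 0x0150
  0x0150 + 0x31A7 = 0x032F7
One's-complement sum = 0x32F7.
Checksum = ~0x32F7 & 0xFFFF = 0xCD08.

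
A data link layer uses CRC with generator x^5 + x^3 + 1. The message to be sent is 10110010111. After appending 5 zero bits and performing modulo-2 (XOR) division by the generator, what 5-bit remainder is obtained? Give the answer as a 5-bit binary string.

Append 5 zeros: 1011001011100000. Divide by 101001 (XOR where the leading bit is 1):
  pos 0: 101100 XOR 101001 = 000101
  pos 3: 101101 XOR 101001 = 000100
  pos 6: 100110 XOR 101001 = 001111
  pos 8: 111100 XOR 101001 = 010101
  pos 9: 101010 XOR 101001 = 000011
Remainder (last 5 bits) = 00110. This is the CRC / FCS.

00110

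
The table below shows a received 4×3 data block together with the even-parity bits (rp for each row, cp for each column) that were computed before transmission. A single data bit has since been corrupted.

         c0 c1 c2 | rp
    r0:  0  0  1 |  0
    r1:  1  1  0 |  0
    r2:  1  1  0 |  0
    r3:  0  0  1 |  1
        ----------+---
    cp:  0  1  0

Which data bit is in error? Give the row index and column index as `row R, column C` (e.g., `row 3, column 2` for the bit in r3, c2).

row 0, column 1

Recompute each row's even parity and compare to rp:
  r0: data parity 1, sent rp 0 → mismatch
  r1: data parity 0, sent rp 0 → ok
  r2: data parity 0, sent rp 0 → ok
  r3: data parity 1, sent rp 1 → ok
Recompute each column's even parity and compare to cp:
  c0: data parity 0, sent cp 0 → ok
  c1: data parity 0, sent cp 1 → mismatch
  c2: data parity 0, sent cp 0 → ok
Exactly one row (r0) and one column (c1) fail → the flipped bit is at their intersection.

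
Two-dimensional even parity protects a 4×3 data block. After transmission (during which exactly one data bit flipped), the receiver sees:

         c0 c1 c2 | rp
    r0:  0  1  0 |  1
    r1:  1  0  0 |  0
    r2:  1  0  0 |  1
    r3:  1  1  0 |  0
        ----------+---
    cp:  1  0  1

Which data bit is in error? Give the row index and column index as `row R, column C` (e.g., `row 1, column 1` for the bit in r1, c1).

Recompute each row's even parity and compare to rp:
  r0: data parity 1, sent rp 1 → ok
  r1: data parity 1, sent rp 0 → mismatch
  r2: data parity 1, sent rp 1 → ok
  r3: data parity 0, sent rp 0 → ok
Recompute each column's even parity and compare to cp:
  c0: data parity 1, sent cp 1 → ok
  c1: data parity 0, sent cp 0 → ok
  c2: data parity 0, sent cp 1 → mismatch
Exactly one row (r1) and one column (c2) fail → the flipped bit is at their intersection.

row 1, column 2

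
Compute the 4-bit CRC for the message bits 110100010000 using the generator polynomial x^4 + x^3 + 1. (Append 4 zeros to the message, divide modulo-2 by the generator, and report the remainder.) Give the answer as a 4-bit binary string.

Append 4 zeros: 1101000100000000. Divide by 11001 (XOR where the leading bit is 1):
  pos 0: 11010 XOR 11001 = 00011
  pos 3: 11001 XOR 11001 = 00000
Remainder (last 4 bits) = 0000. This is the CRC / FCS.

0000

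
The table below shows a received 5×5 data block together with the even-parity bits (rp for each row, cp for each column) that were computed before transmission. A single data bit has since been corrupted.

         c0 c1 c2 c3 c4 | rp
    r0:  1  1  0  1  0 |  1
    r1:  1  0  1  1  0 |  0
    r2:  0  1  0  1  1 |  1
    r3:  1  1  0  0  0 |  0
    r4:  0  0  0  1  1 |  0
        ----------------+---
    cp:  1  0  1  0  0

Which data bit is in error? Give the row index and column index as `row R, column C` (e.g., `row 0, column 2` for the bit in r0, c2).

row 1, column 1

Recompute each row's even parity and compare to rp:
  r0: data parity 1, sent rp 1 → ok
  r1: data parity 1, sent rp 0 → mismatch
  r2: data parity 1, sent rp 1 → ok
  r3: data parity 0, sent rp 0 → ok
  r4: data parity 0, sent rp 0 → ok
Recompute each column's even parity and compare to cp:
  c0: data parity 1, sent cp 1 → ok
  c1: data parity 1, sent cp 0 → mismatch
  c2: data parity 1, sent cp 1 → ok
  c3: data parity 0, sent cp 0 → ok
  c4: data parity 0, sent cp 0 → ok
Exactly one row (r1) and one column (c1) fail → the flipped bit is at their intersection.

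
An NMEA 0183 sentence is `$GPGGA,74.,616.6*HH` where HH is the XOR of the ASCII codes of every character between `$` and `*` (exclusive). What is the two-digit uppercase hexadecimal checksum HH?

XOR the ASCII codes of the payload characters:
  'G' = 0x47 → acc = 0x47
  'P' = 0x50 → acc = 0x17
  'G' = 0x47 → acc = 0x50
  'G' = 0x47 → acc = 0x17
  'A' = 0x41 → acc = 0x56
  ',' = 0x2C → acc = 0x7A
  '7' = 0x37 → acc = 0x4D
  '4' = 0x34 → acc = 0x79
  '.' = 0x2E → acc = 0x57
  ',' = 0x2C → acc = 0x7B
  '6' = 0x36 → acc = 0x4D
  '1' = 0x31 → acc = 0x7C
  '6' = 0x36 → acc = 0x4A
  '.' = 0x2E → acc = 0x64
  '6' = 0x36 → acc = 0x52
Checksum = 0x52.

52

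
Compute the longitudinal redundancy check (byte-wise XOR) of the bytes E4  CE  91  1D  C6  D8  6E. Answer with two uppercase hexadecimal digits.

D6

XOR the bytes together:
  start with 0xE4
  0xE4 ⊕ 0xCE = 0x2A
  0x2A ⊕ 0x91 = 0xBB
  0xBB ⊕ 0x1D = 0xA6
  0xA6 ⊕ 0xC6 = 0x60
  0x60 ⊕ 0xD8 = 0xB8
  0xB8 ⊕ 0x6E = 0xD6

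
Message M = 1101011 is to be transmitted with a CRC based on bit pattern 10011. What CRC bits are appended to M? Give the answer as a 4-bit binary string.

Append 4 zeros: 11010110000. Divide by 10011 (XOR where the leading bit is 1):
  pos 0: 11010 XOR 10011 = 01001
  pos 1: 10011 XOR 10011 = 00000
  pos 6: 10000 XOR 10011 = 00011
Remainder (last 4 bits) = 0011. This is the CRC / FCS.

0011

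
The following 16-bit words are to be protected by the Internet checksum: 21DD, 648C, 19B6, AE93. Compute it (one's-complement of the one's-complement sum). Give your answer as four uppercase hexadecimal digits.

One's-complement addition (fold any carry out of bit 15 back into bit 0):
  0x21DD + 0x648C = 0x08669
  0x8669 + 0x19B6 = 0x0A01F
  0xA01F + 0xAE93 = 0x14EB2 → wrap carry → 0x4EB3
One's-complement sum = 0x4EB3.
Checksum = ~0x4EB3 & 0xFFFF = 0xB14C.

B14C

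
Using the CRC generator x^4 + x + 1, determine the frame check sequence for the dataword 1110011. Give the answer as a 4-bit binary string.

1101

Append 4 zeros: 11100110000. Divide by 10011 (XOR where the leading bit is 1):
  pos 0: 11100 XOR 10011 = 01111
  pos 1: 11111 XOR 10011 = 01100
  pos 2: 11001 XOR 10011 = 01010
  pos 3: 10100 XOR 10011 = 00111
  pos 5: 11100 XOR 10011 = 01111
  pos 6: 11110 XOR 10011 = 01101
Remainder (last 4 bits) = 1101. This is the CRC / FCS.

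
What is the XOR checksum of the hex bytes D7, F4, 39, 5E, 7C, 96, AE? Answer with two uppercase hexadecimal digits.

XOR the bytes together:
  start with 0xD7
  0xD7 ⊕ 0xF4 = 0x23
  0x23 ⊕ 0x39 = 0x1A
  0x1A ⊕ 0x5E = 0x44
  0x44 ⊕ 0x7C = 0x38
  0x38 ⊕ 0x96 = 0xAE
  0xAE ⊕ 0xAE = 0x00

00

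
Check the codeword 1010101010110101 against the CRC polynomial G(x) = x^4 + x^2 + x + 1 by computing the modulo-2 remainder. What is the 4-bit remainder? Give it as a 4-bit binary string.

Modulo-2 division of 1010101010110101 by 10111:
  pos 0: 10101 XOR 10111 = 00010
  pos 3: 10010 XOR 10111 = 00101
  pos 5: 10110 XOR 10111 = 00001
  pos 9: 11101 XOR 10111 = 01010
  pos 10: 10100 XOR 10111 = 00011
Remainder = 0111 (nonzero — an error is detected).

0111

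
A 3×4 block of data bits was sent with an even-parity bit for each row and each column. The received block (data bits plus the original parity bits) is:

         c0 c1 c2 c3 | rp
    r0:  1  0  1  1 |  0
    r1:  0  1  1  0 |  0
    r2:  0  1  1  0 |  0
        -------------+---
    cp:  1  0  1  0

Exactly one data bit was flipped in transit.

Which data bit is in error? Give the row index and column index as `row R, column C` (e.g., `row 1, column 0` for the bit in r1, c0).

Recompute each row's even parity and compare to rp:
  r0: data parity 1, sent rp 0 → mismatch
  r1: data parity 0, sent rp 0 → ok
  r2: data parity 0, sent rp 0 → ok
Recompute each column's even parity and compare to cp:
  c0: data parity 1, sent cp 1 → ok
  c1: data parity 0, sent cp 0 → ok
  c2: data parity 1, sent cp 1 → ok
  c3: data parity 1, sent cp 0 → mismatch
Exactly one row (r0) and one column (c3) fail → the flipped bit is at their intersection.

row 0, column 3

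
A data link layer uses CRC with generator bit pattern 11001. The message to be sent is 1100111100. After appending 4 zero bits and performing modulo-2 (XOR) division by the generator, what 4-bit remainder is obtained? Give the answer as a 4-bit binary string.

0110

Append 4 zeros: 11001111000000. Divide by 11001 (XOR where the leading bit is 1):
  pos 0: 11001 XOR 11001 = 00000
  pos 5: 11100 XOR 11001 = 00101
  pos 7: 10100 XOR 11001 = 01101
  pos 8: 11010 XOR 11001 = 00011
Remainder (last 4 bits) = 0110. This is the CRC / FCS.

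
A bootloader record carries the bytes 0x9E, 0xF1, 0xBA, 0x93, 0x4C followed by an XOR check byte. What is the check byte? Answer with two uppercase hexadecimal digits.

0A

XOR the bytes together:
  start with 0x9E
  0x9E ⊕ 0xF1 = 0x6F
  0x6F ⊕ 0xBA = 0xD5
  0xD5 ⊕ 0x93 = 0x46
  0x46 ⊕ 0x4C = 0x0A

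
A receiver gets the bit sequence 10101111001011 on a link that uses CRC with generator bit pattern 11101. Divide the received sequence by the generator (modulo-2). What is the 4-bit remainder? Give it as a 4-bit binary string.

Modulo-2 division of 10101111001011 by 11101:
  pos 0: 10101 XOR 11101 = 01000
  pos 1: 10001 XOR 11101 = 01100
  pos 2: 11001 XOR 11101 = 00100
  pos 4: 10010 XOR 11101 = 01111
  pos 5: 11110 XOR 11101 = 00011
  pos 8: 11101 XOR 11101 = 00000
Remainder = 0001 (nonzero — an error is detected).

0001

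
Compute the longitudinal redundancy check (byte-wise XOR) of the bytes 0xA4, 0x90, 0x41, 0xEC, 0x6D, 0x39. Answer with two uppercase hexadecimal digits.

XOR the bytes together:
  start with 0xA4
  0xA4 ⊕ 0x90 = 0x34
  0x34 ⊕ 0x41 = 0x75
  0x75 ⊕ 0xEC = 0x99
  0x99 ⊕ 0x6D = 0xF4
  0xF4 ⊕ 0x39 = 0xCD

CD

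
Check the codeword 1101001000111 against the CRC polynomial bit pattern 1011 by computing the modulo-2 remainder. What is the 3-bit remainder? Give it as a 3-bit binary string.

Modulo-2 division of 1101001000111 by 1011:
  pos 0: 1101 XOR 1011 = 0110
  pos 1: 1100 XOR 1011 = 0111
  pos 2: 1110 XOR 1011 = 0101
  pos 3: 1011 XOR 1011 = 0000
Remainder = 111 (nonzero — an error is detected).

111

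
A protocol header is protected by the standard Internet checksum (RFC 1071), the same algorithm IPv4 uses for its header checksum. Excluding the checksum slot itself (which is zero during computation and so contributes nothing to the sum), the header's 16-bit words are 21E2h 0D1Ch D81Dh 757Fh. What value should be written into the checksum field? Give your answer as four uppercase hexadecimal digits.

8364

One's-complement addition (fold any carry out of bit 15 back into bit 0):
  0x21E2 + 0x0D1C = 0x02EFE
  0x2EFE + 0xD81D = 0x1071B → wrap carry → 0x071C
  0x071C + 0x757F = 0x07C9B
One's-complement sum = 0x7C9B.
Checksum = ~0x7C9B & 0xFFFF = 0x8364.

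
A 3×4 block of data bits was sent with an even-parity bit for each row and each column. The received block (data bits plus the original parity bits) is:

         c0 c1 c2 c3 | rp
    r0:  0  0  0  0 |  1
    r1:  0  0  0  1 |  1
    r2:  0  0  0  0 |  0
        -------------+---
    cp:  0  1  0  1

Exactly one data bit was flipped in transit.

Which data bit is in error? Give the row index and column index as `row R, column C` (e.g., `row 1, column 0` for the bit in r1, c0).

row 0, column 1

Recompute each row's even parity and compare to rp:
  r0: data parity 0, sent rp 1 → mismatch
  r1: data parity 1, sent rp 1 → ok
  r2: data parity 0, sent rp 0 → ok
Recompute each column's even parity and compare to cp:
  c0: data parity 0, sent cp 0 → ok
  c1: data parity 0, sent cp 1 → mismatch
  c2: data parity 0, sent cp 0 → ok
  c3: data parity 1, sent cp 1 → ok
Exactly one row (r0) and one column (c1) fail → the flipped bit is at their intersection.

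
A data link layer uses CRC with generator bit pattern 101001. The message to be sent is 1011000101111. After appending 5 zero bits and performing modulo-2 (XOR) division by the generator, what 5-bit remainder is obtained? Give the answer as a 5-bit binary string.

Append 5 zeros: 101100010111100000. Divide by 101001 (XOR where the leading bit is 1):
  pos 0: 101100 XOR 101001 = 000101
  pos 3: 101010 XOR 101001 = 000011
  pos 7: 111111 XOR 101001 = 010110
  pos 8: 101100 XOR 101001 = 000101
  pos 11: 101000 XOR 101001 = 000001
Remainder (last 5 bits) = 00010. This is the CRC / FCS.

00010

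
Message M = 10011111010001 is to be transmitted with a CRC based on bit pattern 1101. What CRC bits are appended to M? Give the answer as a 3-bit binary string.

011

Append 3 zeros: 10011111010001000. Divide by 1101 (XOR where the leading bit is 1):
  pos 0: 1001 XOR 1101 = 0100
  pos 1: 1001 XOR 1101 = 0100
  pos 2: 1001 XOR 1101 = 0100
  pos 3: 1001 XOR 1101 = 0100
  pos 4: 1001 XOR 1101 = 0100
  pos 5: 1000 XOR 1101 = 0101
  pos 6: 1011 XOR 1101 = 0110
  pos 7: 1100 XOR 1101 = 0001
  pos 10: 1001 XOR 1101 = 0100
  pos 11: 1000 XOR 1101 = 0101
  pos 12: 1010 XOR 1101 = 0111
  pos 13: 1110 XOR 1101 = 0011
Remainder (last 3 bits) = 011. This is the CRC / FCS.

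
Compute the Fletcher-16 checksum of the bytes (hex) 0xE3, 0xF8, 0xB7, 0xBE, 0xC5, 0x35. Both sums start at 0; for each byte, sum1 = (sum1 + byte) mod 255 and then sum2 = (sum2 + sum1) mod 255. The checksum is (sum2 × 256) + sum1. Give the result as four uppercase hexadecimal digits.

Running sums (mod 255):
  after byte 0 (0xE3): sum1=227, sum2=227
  after byte 1 (0xF8): sum1=220, sum2=192
  after byte 2 (0xB7): sum1=148, sum2=85
  after byte 3 (0xBE): sum1=83, sum2=168
  after byte 4 (0xC5): sum1=25, sum2=193
  after byte 5 (0x35): sum1=78, sum2=16
Checksum = sum2·256 + sum1 = 16·256 + 78 = 4174 = 0x104E.

104E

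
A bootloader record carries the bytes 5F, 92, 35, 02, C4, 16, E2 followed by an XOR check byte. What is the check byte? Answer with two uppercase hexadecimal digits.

CA

XOR the bytes together:
  start with 0x5F
  0x5F ⊕ 0x92 = 0xCD
  0xCD ⊕ 0x35 = 0xF8
  0xF8 ⊕ 0x02 = 0xFA
  0xFA ⊕ 0xC4 = 0x3E
  0x3E ⊕ 0x16 = 0x28
  0x28 ⊕ 0xE2 = 0xCA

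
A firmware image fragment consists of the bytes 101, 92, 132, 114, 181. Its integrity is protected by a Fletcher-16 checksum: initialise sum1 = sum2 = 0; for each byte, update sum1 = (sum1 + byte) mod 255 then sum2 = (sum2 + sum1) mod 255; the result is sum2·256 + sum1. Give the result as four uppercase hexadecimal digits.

Running sums (mod 255):
  after byte 0 (101): sum1=101, sum2=101
  after byte 1 (92): sum1=193, sum2=39
  after byte 2 (132): sum1=70, sum2=109
  after byte 3 (114): sum1=184, sum2=38
  after byte 4 (181): sum1=110, sum2=148
Checksum = sum2·256 + sum1 = 148·256 + 110 = 37998 = 0x946E.

946E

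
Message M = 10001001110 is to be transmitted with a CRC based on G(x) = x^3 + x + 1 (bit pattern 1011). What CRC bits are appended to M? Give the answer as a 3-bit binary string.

Append 3 zeros: 10001001110000. Divide by 1011 (XOR where the leading bit is 1):
  pos 0: 1000 XOR 1011 = 0011
  pos 2: 1110 XOR 1011 = 0101
  pos 3: 1010 XOR 1011 = 0001
  pos 6: 1111 XOR 1011 = 0100
  pos 7: 1000 XOR 1011 = 0011
  pos 9: 1100 XOR 1011 = 0111
  pos 10: 1110 XOR 1011 = 0101
Remainder (last 3 bits) = 101. This is the CRC / FCS.

101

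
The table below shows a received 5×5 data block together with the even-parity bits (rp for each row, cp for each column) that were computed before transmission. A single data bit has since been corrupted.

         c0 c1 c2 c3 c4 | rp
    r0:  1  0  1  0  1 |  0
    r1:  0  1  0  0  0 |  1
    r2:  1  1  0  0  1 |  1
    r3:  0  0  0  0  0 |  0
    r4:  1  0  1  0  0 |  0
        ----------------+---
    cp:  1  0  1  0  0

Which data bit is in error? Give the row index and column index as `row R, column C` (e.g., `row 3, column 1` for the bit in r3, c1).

row 0, column 2

Recompute each row's even parity and compare to rp:
  r0: data parity 1, sent rp 0 → mismatch
  r1: data parity 1, sent rp 1 → ok
  r2: data parity 1, sent rp 1 → ok
  r3: data parity 0, sent rp 0 → ok
  r4: data parity 0, sent rp 0 → ok
Recompute each column's even parity and compare to cp:
  c0: data parity 1, sent cp 1 → ok
  c1: data parity 0, sent cp 0 → ok
  c2: data parity 0, sent cp 1 → mismatch
  c3: data parity 0, sent cp 0 → ok
  c4: data parity 0, sent cp 0 → ok
Exactly one row (r0) and one column (c2) fail → the flipped bit is at their intersection.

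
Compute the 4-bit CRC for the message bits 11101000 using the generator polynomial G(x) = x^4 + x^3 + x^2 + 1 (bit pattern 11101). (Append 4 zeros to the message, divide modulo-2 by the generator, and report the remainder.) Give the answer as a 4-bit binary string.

0000

Append 4 zeros: 111010000000. Divide by 11101 (XOR where the leading bit is 1):
  pos 0: 11101 XOR 11101 = 00000
Remainder (last 4 bits) = 0000. This is the CRC / FCS.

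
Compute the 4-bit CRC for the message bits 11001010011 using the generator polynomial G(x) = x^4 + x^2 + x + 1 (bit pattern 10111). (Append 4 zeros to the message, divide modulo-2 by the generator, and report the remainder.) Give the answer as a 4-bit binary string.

Append 4 zeros: 110010100110000. Divide by 10111 (XOR where the leading bit is 1):
  pos 0: 11001 XOR 10111 = 01110
  pos 1: 11100 XOR 10111 = 01011
  pos 2: 10111 XOR 10111 = 00000
  pos 9: 11000 XOR 10111 = 01111
  pos 10: 11110 XOR 10111 = 01001
Remainder (last 4 bits) = 1001. This is the CRC / FCS.

1001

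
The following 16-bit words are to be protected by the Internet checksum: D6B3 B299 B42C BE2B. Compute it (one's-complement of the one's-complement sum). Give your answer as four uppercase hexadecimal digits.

One's-complement addition (fold any carry out of bit 15 back into bit 0):
  0xD6B3 + 0xB299 = 0x1894C → wrap carry → 0x894D
  0x894D + 0xB42C = 0x13D79 → wrap carry → 0x3D7A
  0x3D7A + 0xBE2B = 0x0FBA5
One's-complement sum = 0xFBA5.
Checksum = ~0xFBA5 & 0xFFFF = 0x045A.

045A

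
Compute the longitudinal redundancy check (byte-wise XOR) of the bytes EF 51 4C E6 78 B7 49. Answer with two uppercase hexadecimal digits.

92

XOR the bytes together:
  start with 0xEF
  0xEF ⊕ 0x51 = 0xBE
  0xBE ⊕ 0x4C = 0xF2
  0xF2 ⊕ 0xE6 = 0x14
  0x14 ⊕ 0x78 = 0x6C
  0x6C ⊕ 0xB7 = 0xDB
  0xDB ⊕ 0x49 = 0x92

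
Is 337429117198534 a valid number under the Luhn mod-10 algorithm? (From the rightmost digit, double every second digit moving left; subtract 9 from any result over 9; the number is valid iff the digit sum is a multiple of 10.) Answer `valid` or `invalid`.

invalid

From the right, keep odd positions and double even positions (subtract 9 from any doubled value over 9):
  doubled (positions 2,4,...): 6 7 2 2 9 8 6 → sum 40
  kept (positions 1,3,...): 4 5 9 7 1 2 7 3 → sum 38
Total = 78.
78 mod 10 = 8, so the number is invalid.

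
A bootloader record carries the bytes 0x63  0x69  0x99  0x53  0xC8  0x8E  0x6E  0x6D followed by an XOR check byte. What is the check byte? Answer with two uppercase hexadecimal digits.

XOR the bytes together:
  start with 0x63
  0x63 ⊕ 0x69 = 0x0A
  0x0A ⊕ 0x99 = 0x93
  0x93 ⊕ 0x53 = 0xC0
  0xC0 ⊕ 0xC8 = 0x08
  0x08 ⊕ 0x8E = 0x86
  0x86 ⊕ 0x6E = 0xE8
  0xE8 ⊕ 0x6D = 0x85

85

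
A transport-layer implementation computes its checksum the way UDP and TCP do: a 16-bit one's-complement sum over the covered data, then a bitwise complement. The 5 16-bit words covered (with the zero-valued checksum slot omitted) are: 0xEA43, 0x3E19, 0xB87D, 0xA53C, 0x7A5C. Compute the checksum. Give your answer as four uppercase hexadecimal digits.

FF8B

One's-complement addition (fold any carry out of bit 15 back into bit 0):
  0xEA43 + 0x3E19 = 0x1285C → wrap carry → 0x285D
  0x285D + 0xB87D = 0x0E0DA
  0xE0DA + 0xA53C = 0x18616 → wrap carry → 0x8617
  0x8617 + 0x7A5C = 0x10073 → wrap carry → 0x0074
One's-complement sum = 0x0074.
Checksum = ~0x0074 & 0xFFFF = 0xFF8B.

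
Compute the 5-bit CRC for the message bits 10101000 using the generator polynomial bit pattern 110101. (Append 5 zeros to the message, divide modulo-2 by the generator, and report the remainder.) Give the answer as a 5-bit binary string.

01101

Append 5 zeros: 1010100000000. Divide by 110101 (XOR where the leading bit is 1):
  pos 0: 101010 XOR 110101 = 011111
  pos 1: 111110 XOR 110101 = 001011
  pos 3: 101100 XOR 110101 = 011001
  pos 4: 110010 XOR 110101 = 000111
  pos 7: 111000 XOR 110101 = 001101
Remainder (last 5 bits) = 01101. This is the CRC / FCS.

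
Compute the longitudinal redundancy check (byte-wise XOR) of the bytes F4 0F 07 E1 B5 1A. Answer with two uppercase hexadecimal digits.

XOR the bytes together:
  start with 0xF4
  0xF4 ⊕ 0x0F = 0xFB
  0xFB ⊕ 0x07 = 0xFC
  0xFC ⊕ 0xE1 = 0x1D
  0x1D ⊕ 0xB5 = 0xA8
  0xA8 ⊕ 0x1A = 0xB2

B2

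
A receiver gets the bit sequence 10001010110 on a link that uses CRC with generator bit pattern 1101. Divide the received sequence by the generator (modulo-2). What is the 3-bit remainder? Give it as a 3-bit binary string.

Modulo-2 division of 10001010110 by 1101:
  pos 0: 1000 XOR 1101 = 0101
  pos 1: 1011 XOR 1101 = 0110
  pos 2: 1100 XOR 1101 = 0001
  pos 5: 1101 XOR 1101 = 0000
Remainder = 010 (nonzero — an error is detected).

010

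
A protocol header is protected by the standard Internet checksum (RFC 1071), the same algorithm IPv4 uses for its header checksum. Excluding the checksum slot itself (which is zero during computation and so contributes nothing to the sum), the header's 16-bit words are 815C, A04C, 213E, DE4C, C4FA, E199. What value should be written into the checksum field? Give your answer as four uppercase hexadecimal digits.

One's-complement addition (fold any carry out of bit 15 back into bit 0):
  0x815C + 0xA04C = 0x121A8 → wrap carry → 0x21A9
  0x21A9 + 0x213E = 0x042E7
  0x42E7 + 0xDE4C = 0x12133 → wrap carry → 0x2134
  0x2134 + 0xC4FA = 0x0E62E
  0xE62E + 0xE199 = 0x1C7C7 → wrap carry → 0xC7C8
One's-complement sum = 0xC7C8.
Checksum = ~0xC7C8 & 0xFFFF = 0x3837.

3837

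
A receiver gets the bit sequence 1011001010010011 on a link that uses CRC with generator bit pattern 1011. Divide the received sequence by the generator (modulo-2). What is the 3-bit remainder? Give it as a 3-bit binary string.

000

Modulo-2 division of 1011001010010011 by 1011:
  pos 0: 1011 XOR 1011 = 0000
  pos 6: 1010 XOR 1011 = 0001
  pos 9: 1010 XOR 1011 = 0001
  pos 12: 1011 XOR 1011 = 0000
Remainder = 000 (zero — the frame passes the CRC check).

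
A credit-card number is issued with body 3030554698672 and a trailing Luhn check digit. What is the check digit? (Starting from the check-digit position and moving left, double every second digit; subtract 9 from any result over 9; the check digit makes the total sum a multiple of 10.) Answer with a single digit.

7

Partial digits right→left: 2 7 6 8 9 6 4 5 5 0 3 0 3
Double every second digit counting from the check-digit position (so the 1st, 3rd, 5th, ... of the partial from the right).
  doubled (with −9 where >9): 4 3 9 8 1 6 6 → sum 37
  kept as-is: 7 8 6 5 0 0 → sum 26
Total = 37 + 26 = 63.
Check digit = (10 − (63 mod 10)) mod 10 = 7.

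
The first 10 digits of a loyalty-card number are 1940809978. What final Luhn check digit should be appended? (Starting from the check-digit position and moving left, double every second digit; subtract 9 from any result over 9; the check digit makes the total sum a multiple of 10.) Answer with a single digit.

6

Partial digits right→left: 8 7 9 9 0 8 0 4 9 1
Double every second digit counting from the check-digit position (so the 1st, 3rd, 5th, ... of the partial from the right).
  doubled (with −9 where >9): 7 9 0 0 9 → sum 25
  kept as-is: 7 9 8 4 1 → sum 29
Total = 25 + 29 = 54.
Check digit = (10 − (54 mod 10)) mod 10 = 6.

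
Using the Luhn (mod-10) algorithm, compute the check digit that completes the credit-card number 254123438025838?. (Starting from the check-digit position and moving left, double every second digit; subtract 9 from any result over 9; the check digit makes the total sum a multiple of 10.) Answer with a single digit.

1

Partial digits right→left: 8 3 8 5 2 0 8 3 4 3 2 1 4 5 2
Double every second digit counting from the check-digit position (so the 1st, 3rd, 5th, ... of the partial from the right).
  doubled (with −9 where >9): 7 7 4 7 8 4 8 4 → sum 49
  kept as-is: 3 5 0 3 3 1 5 → sum 20
Total = 49 + 20 = 69.
Check digit = (10 − (69 mod 10)) mod 10 = 1.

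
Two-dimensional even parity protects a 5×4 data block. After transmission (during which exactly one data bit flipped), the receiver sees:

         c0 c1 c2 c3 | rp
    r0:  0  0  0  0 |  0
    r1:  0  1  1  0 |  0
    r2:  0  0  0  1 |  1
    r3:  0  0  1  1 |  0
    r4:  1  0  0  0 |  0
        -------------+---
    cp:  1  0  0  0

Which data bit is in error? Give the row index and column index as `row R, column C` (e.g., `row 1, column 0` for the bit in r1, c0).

row 4, column 1

Recompute each row's even parity and compare to rp:
  r0: data parity 0, sent rp 0 → ok
  r1: data parity 0, sent rp 0 → ok
  r2: data parity 1, sent rp 1 → ok
  r3: data parity 0, sent rp 0 → ok
  r4: data parity 1, sent rp 0 → mismatch
Recompute each column's even parity and compare to cp:
  c0: data parity 1, sent cp 1 → ok
  c1: data parity 1, sent cp 0 → mismatch
  c2: data parity 0, sent cp 0 → ok
  c3: data parity 0, sent cp 0 → ok
Exactly one row (r4) and one column (c1) fail → the flipped bit is at their intersection.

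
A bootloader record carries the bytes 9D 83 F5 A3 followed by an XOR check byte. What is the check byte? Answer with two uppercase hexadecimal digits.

48

XOR the bytes together:
  start with 0x9D
  0x9D ⊕ 0x83 = 0x1E
  0x1E ⊕ 0xF5 = 0xEB
  0xEB ⊕ 0xA3 = 0x48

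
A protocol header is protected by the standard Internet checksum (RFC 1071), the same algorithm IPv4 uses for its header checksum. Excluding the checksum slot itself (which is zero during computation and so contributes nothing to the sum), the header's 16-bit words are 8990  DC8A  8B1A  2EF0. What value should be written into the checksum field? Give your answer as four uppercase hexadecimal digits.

One's-complement addition (fold any carry out of bit 15 back into bit 0):
  0x8990 + 0xDC8A = 0x1661A → wrap carry → 0x661B
  0x661B + 0x8B1A = 0x0F135
  0xF135 + 0x2EF0 = 0x12025 → wrap carry → 0x2026
One's-complement sum = 0x2026.
Checksum = ~0x2026 & 0xFFFF = 0xDFD9.

DFD9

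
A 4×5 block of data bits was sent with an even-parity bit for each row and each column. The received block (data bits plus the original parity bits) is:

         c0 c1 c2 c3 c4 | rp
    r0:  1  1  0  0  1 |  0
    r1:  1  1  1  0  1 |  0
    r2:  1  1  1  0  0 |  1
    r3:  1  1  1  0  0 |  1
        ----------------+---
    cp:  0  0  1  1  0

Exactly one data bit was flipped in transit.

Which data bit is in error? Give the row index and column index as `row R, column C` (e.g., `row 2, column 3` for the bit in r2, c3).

row 0, column 3

Recompute each row's even parity and compare to rp:
  r0: data parity 1, sent rp 0 → mismatch
  r1: data parity 0, sent rp 0 → ok
  r2: data parity 1, sent rp 1 → ok
  r3: data parity 1, sent rp 1 → ok
Recompute each column's even parity and compare to cp:
  c0: data parity 0, sent cp 0 → ok
  c1: data parity 0, sent cp 0 → ok
  c2: data parity 1, sent cp 1 → ok
  c3: data parity 0, sent cp 1 → mismatch
  c4: data parity 0, sent cp 0 → ok
Exactly one row (r0) and one column (c3) fail → the flipped bit is at their intersection.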